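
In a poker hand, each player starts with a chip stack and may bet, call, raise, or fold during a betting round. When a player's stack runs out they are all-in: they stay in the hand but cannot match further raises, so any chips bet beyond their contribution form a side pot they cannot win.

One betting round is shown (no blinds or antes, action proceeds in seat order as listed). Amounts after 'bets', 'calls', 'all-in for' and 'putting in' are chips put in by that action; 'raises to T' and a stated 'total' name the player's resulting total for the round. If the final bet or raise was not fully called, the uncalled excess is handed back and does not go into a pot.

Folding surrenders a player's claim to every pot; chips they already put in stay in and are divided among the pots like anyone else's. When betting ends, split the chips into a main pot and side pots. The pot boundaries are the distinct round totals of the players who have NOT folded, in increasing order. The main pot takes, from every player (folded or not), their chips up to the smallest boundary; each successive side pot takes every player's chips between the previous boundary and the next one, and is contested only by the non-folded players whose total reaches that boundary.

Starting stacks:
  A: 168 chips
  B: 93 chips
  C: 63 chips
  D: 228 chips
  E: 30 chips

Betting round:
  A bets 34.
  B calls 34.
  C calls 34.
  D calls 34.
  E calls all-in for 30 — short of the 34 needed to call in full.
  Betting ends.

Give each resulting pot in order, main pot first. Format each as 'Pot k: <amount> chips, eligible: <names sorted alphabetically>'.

Pot 1: 150 chips, eligible: A, B, C, D, E
Pot 2: 16 chips, eligible: A, B, C, D

Derivation:
Contributions: A=34, B=34, C=34, D=34, E=30
Pot levels (distinct totals of non-folded players): 30, 34
Layer 1-30: 30 each from A, B, C, D, E = 30*5 = 150 chips; eligible A, B, C, D, E
Layer 31-34: 4 each from A, B, C, D = 4*4 = 16 chips; eligible A, B, C, D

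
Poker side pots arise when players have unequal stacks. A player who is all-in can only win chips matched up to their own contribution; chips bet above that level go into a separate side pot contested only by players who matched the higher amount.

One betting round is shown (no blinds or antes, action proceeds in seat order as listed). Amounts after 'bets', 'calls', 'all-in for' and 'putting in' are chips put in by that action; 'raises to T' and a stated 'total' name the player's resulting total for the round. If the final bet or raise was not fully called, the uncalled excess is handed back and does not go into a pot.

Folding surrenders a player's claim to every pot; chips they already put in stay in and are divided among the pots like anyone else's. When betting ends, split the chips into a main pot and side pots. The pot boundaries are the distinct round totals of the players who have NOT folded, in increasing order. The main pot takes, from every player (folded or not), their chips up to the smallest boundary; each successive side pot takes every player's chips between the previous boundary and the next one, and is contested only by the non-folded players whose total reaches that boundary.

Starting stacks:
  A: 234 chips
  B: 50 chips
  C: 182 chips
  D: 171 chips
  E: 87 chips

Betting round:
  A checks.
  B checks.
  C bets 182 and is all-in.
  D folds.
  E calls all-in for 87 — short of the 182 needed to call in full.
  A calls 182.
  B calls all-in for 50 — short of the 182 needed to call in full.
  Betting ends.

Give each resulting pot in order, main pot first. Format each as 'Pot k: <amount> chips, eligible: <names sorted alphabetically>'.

Pot 1: 200 chips, eligible: A, B, C, E
Pot 2: 111 chips, eligible: A, C, E
Pot 3: 190 chips, eligible: A, C

Derivation:
Contributions: A=182, B=50, C=182, E=87
Folded: D
Pot levels (distinct totals of non-folded players): 50, 87, 182
Layer 1-50: 50 each from A, B, C, E = 50*4 = 200 chips; eligible A, B, C, E
Layer 51-87: 37 each from A, C, E = 37*3 = 111 chips; eligible A, C, E
Layer 88-182: 95 each from A, C = 95*2 = 190 chips; eligible A, C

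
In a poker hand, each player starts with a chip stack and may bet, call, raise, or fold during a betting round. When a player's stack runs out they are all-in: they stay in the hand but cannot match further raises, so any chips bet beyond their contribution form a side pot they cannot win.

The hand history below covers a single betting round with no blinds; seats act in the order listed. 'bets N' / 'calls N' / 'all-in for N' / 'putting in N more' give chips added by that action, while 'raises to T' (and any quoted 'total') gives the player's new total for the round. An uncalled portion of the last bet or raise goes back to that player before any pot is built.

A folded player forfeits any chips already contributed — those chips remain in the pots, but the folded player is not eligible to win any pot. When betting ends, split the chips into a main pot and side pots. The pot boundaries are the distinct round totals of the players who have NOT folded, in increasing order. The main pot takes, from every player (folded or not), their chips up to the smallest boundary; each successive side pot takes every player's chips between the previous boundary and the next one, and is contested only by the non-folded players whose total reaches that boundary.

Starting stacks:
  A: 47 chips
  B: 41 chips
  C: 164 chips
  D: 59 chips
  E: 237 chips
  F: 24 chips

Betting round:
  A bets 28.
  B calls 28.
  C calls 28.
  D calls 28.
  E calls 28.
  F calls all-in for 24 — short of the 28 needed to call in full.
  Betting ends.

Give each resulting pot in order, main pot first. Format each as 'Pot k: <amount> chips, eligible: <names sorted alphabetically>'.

Pot 1: 144 chips, eligible: A, B, C, D, E, F
Pot 2: 20 chips, eligible: A, B, C, D, E

Derivation:
Contributions: A=28, B=28, C=28, D=28, E=28, F=24
Pot levels (distinct totals of non-folded players): 24, 28
Layer 1-24: 24 each from A, B, C, D, E, F = 24*6 = 144 chips; eligible A, B, C, D, E, F
Layer 25-28: 4 each from A, B, C, D, E = 4*5 = 20 chips; eligible A, B, C, D, E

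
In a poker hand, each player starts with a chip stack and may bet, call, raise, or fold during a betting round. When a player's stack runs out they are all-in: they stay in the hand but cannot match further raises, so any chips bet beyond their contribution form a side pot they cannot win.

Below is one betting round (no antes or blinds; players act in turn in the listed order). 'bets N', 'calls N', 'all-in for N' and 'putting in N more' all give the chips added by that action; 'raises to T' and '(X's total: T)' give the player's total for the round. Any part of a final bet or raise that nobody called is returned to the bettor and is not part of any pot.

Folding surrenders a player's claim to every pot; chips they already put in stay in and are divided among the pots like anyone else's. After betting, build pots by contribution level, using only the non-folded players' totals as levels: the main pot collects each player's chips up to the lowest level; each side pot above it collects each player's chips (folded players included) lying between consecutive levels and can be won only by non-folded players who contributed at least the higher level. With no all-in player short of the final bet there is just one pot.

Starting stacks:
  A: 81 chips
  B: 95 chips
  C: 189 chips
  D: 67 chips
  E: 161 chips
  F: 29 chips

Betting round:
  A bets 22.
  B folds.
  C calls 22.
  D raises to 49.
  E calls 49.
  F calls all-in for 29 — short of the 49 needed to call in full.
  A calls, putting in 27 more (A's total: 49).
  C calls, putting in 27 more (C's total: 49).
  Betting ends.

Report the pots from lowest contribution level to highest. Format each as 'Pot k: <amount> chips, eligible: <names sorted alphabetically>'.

Contributions: A=49, C=49, D=49, E=49, F=29
Folded: B
Pot levels (distinct totals of non-folded players): 29, 49
Layer 1-29: 29 each from A, C, D, E, F = 29*5 = 145 chips; eligible A, C, D, E, F
Layer 30-49: 20 each from A, C, D, E = 20*4 = 80 chips; eligible A, C, D, E

Pot 1: 145 chips, eligible: A, C, D, E, F
Pot 2: 80 chips, eligible: A, C, D, E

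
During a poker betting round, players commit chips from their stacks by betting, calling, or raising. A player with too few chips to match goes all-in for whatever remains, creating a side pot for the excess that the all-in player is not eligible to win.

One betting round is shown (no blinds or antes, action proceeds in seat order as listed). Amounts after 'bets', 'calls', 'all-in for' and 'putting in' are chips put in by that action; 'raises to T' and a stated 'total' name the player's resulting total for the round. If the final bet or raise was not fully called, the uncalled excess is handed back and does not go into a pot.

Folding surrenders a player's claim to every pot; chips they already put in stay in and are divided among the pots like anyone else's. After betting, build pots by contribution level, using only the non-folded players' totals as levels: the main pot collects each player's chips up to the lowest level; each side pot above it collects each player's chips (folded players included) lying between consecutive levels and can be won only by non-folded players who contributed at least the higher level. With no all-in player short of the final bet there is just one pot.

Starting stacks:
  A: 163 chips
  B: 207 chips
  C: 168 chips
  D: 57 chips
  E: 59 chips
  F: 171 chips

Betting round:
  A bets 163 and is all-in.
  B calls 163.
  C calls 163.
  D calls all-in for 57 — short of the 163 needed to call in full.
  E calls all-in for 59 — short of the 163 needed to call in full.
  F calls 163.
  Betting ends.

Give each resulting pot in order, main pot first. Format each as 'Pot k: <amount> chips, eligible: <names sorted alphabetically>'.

Pot 1: 342 chips, eligible: A, B, C, D, E, F
Pot 2: 10 chips, eligible: A, B, C, E, F
Pot 3: 416 chips, eligible: A, B, C, F

Derivation:
Contributions: A=163, B=163, C=163, D=57, E=59, F=163
Pot levels (distinct totals of non-folded players): 57, 59, 163
Layer 1-57: 57 each from A, B, C, D, E, F = 57*6 = 342 chips; eligible A, B, C, D, E, F
Layer 58-59: 2 each from A, B, C, E, F = 2*5 = 10 chips; eligible A, B, C, E, F
Layer 60-163: 104 each from A, B, C, F = 104*4 = 416 chips; eligible A, B, C, F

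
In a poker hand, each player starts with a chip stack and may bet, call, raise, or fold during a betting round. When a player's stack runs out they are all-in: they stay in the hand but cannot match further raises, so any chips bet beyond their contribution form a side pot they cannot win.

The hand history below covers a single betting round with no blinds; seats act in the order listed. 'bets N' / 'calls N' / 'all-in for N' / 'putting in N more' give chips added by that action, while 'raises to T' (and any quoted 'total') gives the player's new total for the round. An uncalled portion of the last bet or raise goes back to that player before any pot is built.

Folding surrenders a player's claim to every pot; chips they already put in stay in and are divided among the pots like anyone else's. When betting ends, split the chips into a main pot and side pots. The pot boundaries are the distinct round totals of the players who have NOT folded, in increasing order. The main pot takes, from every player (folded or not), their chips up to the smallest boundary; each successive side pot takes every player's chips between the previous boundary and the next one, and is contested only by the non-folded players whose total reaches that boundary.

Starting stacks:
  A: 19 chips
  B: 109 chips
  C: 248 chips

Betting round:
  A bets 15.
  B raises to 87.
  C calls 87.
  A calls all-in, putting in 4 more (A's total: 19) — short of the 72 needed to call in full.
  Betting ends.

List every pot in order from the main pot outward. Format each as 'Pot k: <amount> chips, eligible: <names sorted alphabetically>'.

Pot 1: 57 chips, eligible: A, B, C
Pot 2: 136 chips, eligible: B, C

Derivation:
Contributions: A=19, B=87, C=87
Pot levels (distinct totals of non-folded players): 19, 87
Layer 1-19: 19 each from A, B, C = 19*3 = 57 chips; eligible A, B, C
Layer 20-87: 68 each from B, C = 68*2 = 136 chips; eligible B, C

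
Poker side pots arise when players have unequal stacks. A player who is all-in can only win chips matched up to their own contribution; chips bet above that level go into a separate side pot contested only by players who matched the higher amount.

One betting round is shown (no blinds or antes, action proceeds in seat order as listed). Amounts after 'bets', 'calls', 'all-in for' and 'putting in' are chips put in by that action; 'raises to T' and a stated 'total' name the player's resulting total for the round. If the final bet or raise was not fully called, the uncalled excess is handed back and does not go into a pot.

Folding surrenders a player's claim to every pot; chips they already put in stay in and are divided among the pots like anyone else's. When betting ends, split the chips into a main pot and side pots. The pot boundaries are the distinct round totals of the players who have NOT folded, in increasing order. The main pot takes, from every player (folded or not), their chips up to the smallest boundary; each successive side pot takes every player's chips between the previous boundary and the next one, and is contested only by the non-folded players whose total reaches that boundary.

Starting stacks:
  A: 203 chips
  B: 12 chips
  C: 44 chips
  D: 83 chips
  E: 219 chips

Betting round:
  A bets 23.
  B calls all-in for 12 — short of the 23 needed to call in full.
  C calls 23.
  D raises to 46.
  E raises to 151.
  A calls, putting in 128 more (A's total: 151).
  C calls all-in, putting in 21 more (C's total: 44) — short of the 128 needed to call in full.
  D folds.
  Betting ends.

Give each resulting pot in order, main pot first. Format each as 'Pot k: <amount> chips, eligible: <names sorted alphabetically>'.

Pot 1: 60 chips, eligible: A, B, C, E
Pot 2: 128 chips, eligible: A, C, E
Pot 3: 216 chips, eligible: A, E

Derivation:
Contributions: A=151, B=12, C=44, D=46, E=151
Folded: D
Pot levels (distinct totals of non-folded players): 12, 44, 151
Layer 1-12: 12 each from A, B, C, D, E = 12*5 = 60 chips; eligible A, B, C, E
Layer 13-44: 32 each from A, C, D, E = 32*4 = 128 chips; eligible A, C, E
Layer 45-151: A 107 + D 2 + E 107 = 216 chips; eligible A, E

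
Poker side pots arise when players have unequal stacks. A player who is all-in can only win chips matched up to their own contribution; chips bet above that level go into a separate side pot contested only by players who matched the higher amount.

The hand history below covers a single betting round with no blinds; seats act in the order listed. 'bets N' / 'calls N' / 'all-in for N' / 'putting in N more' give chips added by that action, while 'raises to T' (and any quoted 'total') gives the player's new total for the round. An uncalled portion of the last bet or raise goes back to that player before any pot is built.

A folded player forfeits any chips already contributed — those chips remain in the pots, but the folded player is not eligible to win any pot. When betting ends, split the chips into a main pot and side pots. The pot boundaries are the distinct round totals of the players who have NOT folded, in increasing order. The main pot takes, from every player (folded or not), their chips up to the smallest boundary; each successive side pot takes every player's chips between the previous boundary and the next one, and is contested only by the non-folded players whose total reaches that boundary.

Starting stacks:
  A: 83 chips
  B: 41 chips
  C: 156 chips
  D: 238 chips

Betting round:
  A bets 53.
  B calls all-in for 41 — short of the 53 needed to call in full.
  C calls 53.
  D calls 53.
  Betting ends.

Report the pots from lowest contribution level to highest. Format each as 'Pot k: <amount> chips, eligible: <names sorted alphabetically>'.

Pot 1: 164 chips, eligible: A, B, C, D
Pot 2: 36 chips, eligible: A, C, D

Derivation:
Contributions: A=53, B=41, C=53, D=53
Pot levels (distinct totals of non-folded players): 41, 53
Layer 1-41: 41 each from A, B, C, D = 41*4 = 164 chips; eligible A, B, C, D
Layer 42-53: 12 each from A, C, D = 12*3 = 36 chips; eligible A, C, D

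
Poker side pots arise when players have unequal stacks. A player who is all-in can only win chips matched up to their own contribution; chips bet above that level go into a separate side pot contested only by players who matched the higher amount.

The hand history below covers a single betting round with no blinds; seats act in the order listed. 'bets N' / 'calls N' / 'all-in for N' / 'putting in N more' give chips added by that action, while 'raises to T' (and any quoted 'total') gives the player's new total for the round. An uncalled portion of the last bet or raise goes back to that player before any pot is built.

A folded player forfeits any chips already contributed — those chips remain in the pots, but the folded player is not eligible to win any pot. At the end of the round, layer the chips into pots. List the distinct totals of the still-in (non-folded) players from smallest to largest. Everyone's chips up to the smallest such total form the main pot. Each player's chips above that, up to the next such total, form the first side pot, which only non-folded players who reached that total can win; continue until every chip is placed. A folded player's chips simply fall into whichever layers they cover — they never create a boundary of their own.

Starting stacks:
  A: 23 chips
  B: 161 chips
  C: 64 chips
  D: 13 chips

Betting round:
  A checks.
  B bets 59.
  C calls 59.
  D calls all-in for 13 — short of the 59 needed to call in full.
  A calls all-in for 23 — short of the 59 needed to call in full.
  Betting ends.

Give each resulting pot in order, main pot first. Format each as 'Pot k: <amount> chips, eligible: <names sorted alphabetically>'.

Pot 1: 52 chips, eligible: A, B, C, D
Pot 2: 30 chips, eligible: A, B, C
Pot 3: 72 chips, eligible: B, C

Derivation:
Contributions: A=23, B=59, C=59, D=13
Pot levels (distinct totals of non-folded players): 13, 23, 59
Layer 1-13: 13 each from A, B, C, D = 13*4 = 52 chips; eligible A, B, C, D
Layer 14-23: 10 each from A, B, C = 10*3 = 30 chips; eligible A, B, C
Layer 24-59: 36 each from B, C = 36*2 = 72 chips; eligible B, C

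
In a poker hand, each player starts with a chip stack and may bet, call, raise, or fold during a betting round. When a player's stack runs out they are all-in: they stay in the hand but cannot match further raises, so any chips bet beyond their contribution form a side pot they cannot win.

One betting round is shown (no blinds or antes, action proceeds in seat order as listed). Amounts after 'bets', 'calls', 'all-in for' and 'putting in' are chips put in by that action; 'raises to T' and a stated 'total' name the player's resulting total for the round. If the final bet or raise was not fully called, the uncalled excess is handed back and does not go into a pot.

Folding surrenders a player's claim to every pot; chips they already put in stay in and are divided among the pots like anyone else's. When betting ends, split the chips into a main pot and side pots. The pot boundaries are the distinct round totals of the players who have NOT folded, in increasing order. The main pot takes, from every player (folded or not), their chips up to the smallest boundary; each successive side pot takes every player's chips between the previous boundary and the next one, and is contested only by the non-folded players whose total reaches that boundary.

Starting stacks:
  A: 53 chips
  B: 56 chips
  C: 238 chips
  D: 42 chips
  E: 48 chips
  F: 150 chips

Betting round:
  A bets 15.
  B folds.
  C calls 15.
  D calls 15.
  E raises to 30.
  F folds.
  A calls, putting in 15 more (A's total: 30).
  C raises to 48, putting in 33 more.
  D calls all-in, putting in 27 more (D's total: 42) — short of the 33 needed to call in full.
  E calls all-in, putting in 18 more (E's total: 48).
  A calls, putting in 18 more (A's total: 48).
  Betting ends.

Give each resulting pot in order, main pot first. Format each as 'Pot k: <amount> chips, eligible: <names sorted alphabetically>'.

Pot 1: 168 chips, eligible: A, C, D, E
Pot 2: 18 chips, eligible: A, C, E

Derivation:
Contributions: A=48, C=48, D=42, E=48
Folded: B, F
Pot levels (distinct totals of non-folded players): 42, 48
Layer 1-42: 42 each from A, C, D, E = 42*4 = 168 chips; eligible A, C, D, E
Layer 43-48: 6 each from A, C, E = 6*3 = 18 chips; eligible A, C, E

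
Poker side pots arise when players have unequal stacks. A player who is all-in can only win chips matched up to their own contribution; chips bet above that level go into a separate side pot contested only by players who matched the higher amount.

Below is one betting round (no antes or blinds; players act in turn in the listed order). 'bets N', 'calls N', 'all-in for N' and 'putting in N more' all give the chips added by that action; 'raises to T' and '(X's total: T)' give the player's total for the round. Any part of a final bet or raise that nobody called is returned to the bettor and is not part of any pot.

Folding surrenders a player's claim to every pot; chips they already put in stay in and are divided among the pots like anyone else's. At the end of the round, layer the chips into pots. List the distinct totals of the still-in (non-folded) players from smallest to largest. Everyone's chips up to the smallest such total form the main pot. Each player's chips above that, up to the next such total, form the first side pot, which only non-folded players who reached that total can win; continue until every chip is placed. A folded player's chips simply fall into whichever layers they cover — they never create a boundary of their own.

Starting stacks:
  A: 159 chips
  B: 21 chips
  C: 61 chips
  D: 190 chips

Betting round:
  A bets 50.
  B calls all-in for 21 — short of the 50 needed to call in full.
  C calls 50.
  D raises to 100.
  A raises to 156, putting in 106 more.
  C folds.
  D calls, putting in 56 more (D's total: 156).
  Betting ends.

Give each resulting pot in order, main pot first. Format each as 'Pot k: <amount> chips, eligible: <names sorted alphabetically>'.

Contributions: A=156, B=21, C=50, D=156
Folded: C
Pot levels (distinct totals of non-folded players): 21, 156
Layer 1-21: 21 each from A, B, C, D = 21*4 = 84 chips; eligible A, B, D
Layer 22-156: A 135 + C 29 + D 135 = 299 chips; eligible A, D

Pot 1: 84 chips, eligible: A, B, D
Pot 2: 299 chips, eligible: A, D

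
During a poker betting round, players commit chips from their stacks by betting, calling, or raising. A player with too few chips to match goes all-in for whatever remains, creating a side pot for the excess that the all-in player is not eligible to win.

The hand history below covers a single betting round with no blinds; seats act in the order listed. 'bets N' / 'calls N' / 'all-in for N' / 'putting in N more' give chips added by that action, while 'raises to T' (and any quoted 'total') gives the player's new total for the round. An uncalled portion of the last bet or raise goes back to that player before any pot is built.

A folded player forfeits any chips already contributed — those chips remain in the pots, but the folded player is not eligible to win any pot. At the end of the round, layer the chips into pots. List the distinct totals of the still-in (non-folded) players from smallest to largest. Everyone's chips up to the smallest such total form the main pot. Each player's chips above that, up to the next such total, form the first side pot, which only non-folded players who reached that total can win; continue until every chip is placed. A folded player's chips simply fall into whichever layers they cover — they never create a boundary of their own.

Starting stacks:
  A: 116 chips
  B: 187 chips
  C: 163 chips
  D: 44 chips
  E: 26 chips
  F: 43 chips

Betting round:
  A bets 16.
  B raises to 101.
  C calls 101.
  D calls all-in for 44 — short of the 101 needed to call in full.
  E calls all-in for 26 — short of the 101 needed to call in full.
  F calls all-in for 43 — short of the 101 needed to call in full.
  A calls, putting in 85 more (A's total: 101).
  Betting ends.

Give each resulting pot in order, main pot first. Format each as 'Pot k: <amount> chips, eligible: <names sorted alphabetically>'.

Contributions: A=101, B=101, C=101, D=44, E=26, F=43
Pot levels (distinct totals of non-folded players): 26, 43, 44, 101
Layer 1-26: 26 each from A, B, C, D, E, F = 26*6 = 156 chips; eligible A, B, C, D, E, F
Layer 27-43: 17 each from A, B, C, D, F = 17*5 = 85 chips; eligible A, B, C, D, F
Layer 44-44: 1 each from A, B, C, D = 1*4 = 4 chips; eligible A, B, C, D
Layer 45-101: 57 each from A, B, C = 57*3 = 171 chips; eligible A, B, C

Pot 1: 156 chips, eligible: A, B, C, D, E, F
Pot 2: 85 chips, eligible: A, B, C, D, F
Pot 3: 4 chips, eligible: A, B, C, D
Pot 4: 171 chips, eligible: A, B, C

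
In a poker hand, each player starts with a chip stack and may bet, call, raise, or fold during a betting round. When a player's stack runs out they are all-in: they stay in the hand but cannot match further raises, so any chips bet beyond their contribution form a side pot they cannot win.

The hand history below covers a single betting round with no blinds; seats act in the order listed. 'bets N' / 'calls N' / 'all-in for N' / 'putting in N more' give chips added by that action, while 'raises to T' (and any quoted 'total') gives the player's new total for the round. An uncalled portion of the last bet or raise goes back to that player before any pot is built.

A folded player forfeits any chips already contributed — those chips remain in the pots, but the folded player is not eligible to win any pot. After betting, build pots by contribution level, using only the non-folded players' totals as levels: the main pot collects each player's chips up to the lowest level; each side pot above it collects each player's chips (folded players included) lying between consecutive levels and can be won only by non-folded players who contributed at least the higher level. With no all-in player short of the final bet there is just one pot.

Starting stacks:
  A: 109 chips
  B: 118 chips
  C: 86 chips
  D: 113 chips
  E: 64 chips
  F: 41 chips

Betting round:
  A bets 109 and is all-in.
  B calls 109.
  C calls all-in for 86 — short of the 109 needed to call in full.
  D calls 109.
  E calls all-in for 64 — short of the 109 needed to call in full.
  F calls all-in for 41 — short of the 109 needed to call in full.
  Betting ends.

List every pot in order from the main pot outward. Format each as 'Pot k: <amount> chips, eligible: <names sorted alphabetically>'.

Contributions: A=109, B=109, C=86, D=109, E=64, F=41
Pot levels (distinct totals of non-folded players): 41, 64, 86, 109
Layer 1-41: 41 each from A, B, C, D, E, F = 41*6 = 246 chips; eligible A, B, C, D, E, F
Layer 42-64: 23 each from A, B, C, D, E = 23*5 = 115 chips; eligible A, B, C, D, E
Layer 65-86: 22 each from A, B, C, D = 22*4 = 88 chips; eligible A, B, C, D
Layer 87-109: 23 each from A, B, D = 23*3 = 69 chips; eligible A, B, D

Pot 1: 246 chips, eligible: A, B, C, D, E, F
Pot 2: 115 chips, eligible: A, B, C, D, E
Pot 3: 88 chips, eligible: A, B, C, D
Pot 4: 69 chips, eligible: A, B, D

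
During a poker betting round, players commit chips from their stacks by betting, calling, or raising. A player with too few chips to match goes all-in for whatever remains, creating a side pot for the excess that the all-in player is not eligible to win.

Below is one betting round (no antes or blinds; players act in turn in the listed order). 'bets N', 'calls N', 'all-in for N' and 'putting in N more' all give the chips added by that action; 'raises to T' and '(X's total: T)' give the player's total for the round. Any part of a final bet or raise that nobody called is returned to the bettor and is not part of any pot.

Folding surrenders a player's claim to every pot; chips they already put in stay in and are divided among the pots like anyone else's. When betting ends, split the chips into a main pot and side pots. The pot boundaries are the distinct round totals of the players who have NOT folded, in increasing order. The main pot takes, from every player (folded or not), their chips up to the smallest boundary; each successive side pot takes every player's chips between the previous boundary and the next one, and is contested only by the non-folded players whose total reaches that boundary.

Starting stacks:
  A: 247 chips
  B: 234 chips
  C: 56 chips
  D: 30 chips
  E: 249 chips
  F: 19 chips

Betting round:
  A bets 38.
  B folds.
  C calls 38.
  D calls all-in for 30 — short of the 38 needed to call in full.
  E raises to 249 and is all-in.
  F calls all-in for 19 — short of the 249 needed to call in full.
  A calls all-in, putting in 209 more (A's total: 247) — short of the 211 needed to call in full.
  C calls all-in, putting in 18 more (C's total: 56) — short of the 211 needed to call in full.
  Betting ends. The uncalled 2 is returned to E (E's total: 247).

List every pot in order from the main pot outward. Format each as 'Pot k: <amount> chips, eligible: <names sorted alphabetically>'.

Contributions (after 2 returned to E): A=247, C=56, D=30, E=247, F=19
Folded: B
Pot levels (distinct totals of non-folded players): 19, 30, 56, 247
Layer 1-19: 19 each from A, C, D, E, F = 19*5 = 95 chips; eligible A, C, D, E, F
Layer 20-30: 11 each from A, C, D, E = 11*4 = 44 chips; eligible A, C, D, E
Layer 31-56: 26 each from A, C, E = 26*3 = 78 chips; eligible A, C, E
Layer 57-247: 191 each from A, E = 191*2 = 382 chips; eligible A, E

Pot 1: 95 chips, eligible: A, C, D, E, F
Pot 2: 44 chips, eligible: A, C, D, E
Pot 3: 78 chips, eligible: A, C, E
Pot 4: 382 chips, eligible: A, E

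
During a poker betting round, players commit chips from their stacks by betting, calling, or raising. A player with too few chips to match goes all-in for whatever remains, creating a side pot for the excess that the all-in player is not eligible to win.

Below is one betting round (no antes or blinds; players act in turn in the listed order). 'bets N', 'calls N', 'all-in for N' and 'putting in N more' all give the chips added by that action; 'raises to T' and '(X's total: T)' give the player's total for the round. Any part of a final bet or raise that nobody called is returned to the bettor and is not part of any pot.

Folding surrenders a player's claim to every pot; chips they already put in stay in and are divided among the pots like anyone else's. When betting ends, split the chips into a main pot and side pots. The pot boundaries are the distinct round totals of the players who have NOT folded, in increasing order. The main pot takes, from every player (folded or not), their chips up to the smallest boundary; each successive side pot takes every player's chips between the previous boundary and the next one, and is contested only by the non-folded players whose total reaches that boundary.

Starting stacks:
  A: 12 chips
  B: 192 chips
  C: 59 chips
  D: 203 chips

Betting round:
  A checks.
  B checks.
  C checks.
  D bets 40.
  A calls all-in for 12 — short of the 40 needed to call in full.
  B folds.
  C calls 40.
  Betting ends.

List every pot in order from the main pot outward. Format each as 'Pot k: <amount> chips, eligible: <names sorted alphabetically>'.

Contributions: A=12, C=40, D=40
Folded: B
Pot levels (distinct totals of non-folded players): 12, 40
Layer 1-12: 12 each from A, C, D = 12*3 = 36 chips; eligible A, C, D
Layer 13-40: 28 each from C, D = 28*2 = 56 chips; eligible C, D

Pot 1: 36 chips, eligible: A, C, D
Pot 2: 56 chips, eligible: C, D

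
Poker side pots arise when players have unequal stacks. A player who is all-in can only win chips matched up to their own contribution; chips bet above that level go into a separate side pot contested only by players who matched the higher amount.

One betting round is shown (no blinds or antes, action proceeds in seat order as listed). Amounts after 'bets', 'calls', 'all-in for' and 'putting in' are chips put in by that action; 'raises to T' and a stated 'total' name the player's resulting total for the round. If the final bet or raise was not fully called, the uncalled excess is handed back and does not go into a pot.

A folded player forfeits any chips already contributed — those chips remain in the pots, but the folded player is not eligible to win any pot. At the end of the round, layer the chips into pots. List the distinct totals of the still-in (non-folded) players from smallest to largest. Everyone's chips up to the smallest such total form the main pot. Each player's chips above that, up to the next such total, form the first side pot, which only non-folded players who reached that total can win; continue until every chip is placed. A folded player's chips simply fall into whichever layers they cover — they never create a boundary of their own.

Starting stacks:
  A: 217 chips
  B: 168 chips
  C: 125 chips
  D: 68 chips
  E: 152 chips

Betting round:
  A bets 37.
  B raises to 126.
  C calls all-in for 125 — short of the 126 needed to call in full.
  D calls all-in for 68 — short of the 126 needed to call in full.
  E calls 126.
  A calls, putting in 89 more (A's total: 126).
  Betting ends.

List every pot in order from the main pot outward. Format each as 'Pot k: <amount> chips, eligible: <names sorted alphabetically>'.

Pot 1: 340 chips, eligible: A, B, C, D, E
Pot 2: 228 chips, eligible: A, B, C, E
Pot 3: 3 chips, eligible: A, B, E

Derivation:
Contributions: A=126, B=126, C=125, D=68, E=126
Pot levels (distinct totals of non-folded players): 68, 125, 126
Layer 1-68: 68 each from A, B, C, D, E = 68*5 = 340 chips; eligible A, B, C, D, E
Layer 69-125: 57 each from A, B, C, E = 57*4 = 228 chips; eligible A, B, C, E
Layer 126-126: 1 each from A, B, E = 1*3 = 3 chips; eligible A, B, E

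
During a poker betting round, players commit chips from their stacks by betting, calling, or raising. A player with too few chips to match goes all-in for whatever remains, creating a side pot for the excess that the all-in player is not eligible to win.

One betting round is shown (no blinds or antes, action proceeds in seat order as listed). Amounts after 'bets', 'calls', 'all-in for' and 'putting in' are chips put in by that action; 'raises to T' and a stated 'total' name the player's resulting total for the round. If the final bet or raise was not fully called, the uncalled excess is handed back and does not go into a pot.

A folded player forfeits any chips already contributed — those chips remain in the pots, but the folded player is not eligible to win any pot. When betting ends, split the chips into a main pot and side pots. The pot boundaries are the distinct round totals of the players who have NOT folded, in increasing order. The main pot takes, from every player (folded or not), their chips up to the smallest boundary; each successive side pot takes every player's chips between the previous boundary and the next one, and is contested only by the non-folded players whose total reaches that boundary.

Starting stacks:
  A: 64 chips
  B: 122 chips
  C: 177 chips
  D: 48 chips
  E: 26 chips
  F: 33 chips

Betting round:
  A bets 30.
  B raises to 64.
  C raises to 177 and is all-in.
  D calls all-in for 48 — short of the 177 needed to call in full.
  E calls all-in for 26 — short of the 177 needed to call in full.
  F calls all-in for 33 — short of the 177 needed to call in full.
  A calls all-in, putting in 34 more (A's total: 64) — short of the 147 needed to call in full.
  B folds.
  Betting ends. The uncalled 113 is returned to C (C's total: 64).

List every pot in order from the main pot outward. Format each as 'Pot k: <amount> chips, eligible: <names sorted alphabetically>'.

Pot 1: 156 chips, eligible: A, C, D, E, F
Pot 2: 35 chips, eligible: A, C, D, F
Pot 3: 60 chips, eligible: A, C, D
Pot 4: 48 chips, eligible: A, C

Derivation:
Contributions (after 113 returned to C): A=64, B=64, C=64, D=48, E=26, F=33
Folded: B
Pot levels (distinct totals of non-folded players): 26, 33, 48, 64
Layer 1-26: 26 each from A, B, C, D, E, F = 26*6 = 156 chips; eligible A, C, D, E, F
Layer 27-33: 7 each from A, B, C, D, F = 7*5 = 35 chips; eligible A, C, D, F
Layer 34-48: 15 each from A, B, C, D = 15*4 = 60 chips; eligible A, C, D
Layer 49-64: 16 each from A, B, C = 16*3 = 48 chips; eligible A, C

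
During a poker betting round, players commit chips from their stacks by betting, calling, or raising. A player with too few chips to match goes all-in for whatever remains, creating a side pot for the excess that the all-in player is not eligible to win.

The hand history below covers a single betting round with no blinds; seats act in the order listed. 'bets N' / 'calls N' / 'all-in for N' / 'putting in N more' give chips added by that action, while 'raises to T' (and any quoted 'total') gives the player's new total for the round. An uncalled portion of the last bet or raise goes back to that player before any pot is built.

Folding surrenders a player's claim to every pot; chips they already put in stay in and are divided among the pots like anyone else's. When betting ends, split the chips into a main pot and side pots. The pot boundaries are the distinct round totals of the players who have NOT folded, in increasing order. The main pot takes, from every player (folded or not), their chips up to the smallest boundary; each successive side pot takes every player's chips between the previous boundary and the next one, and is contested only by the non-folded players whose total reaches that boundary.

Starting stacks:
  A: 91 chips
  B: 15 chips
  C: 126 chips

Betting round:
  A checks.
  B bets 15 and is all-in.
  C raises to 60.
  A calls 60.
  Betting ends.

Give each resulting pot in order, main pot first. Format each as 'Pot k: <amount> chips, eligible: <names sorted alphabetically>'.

Pot 1: 45 chips, eligible: A, B, C
Pot 2: 90 chips, eligible: A, C

Derivation:
Contributions: A=60, B=15, C=60
Pot levels (distinct totals of non-folded players): 15, 60
Layer 1-15: 15 each from A, B, C = 15*3 = 45 chips; eligible A, B, C
Layer 16-60: 45 each from A, C = 45*2 = 90 chips; eligible A, C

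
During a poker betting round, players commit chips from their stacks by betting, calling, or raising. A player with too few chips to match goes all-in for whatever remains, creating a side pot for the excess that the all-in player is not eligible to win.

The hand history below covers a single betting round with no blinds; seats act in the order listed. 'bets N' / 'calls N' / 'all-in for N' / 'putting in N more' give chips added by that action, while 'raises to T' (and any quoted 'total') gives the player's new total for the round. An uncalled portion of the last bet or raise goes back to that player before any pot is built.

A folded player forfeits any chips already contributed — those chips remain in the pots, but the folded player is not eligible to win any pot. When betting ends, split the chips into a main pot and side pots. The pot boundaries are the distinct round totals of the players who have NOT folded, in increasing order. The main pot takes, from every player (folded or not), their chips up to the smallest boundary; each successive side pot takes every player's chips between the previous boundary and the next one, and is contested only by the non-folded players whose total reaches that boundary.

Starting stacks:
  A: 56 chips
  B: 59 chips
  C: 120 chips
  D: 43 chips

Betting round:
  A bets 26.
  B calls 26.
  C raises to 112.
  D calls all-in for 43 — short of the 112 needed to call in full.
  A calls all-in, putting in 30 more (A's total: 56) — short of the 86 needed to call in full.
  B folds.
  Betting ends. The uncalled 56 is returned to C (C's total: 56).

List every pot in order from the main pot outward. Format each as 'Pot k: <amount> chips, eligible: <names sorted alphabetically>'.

Pot 1: 155 chips, eligible: A, C, D
Pot 2: 26 chips, eligible: A, C

Derivation:
Contributions (after 56 returned to C): A=56, B=26, C=56, D=43
Folded: B
Pot levels (distinct totals of non-folded players): 43, 56
Layer 1-43: A 43 + B 26 + C 43 + D 43 = 155 chips; eligible A, C, D
Layer 44-56: 13 each from A, C = 13*2 = 26 chips; eligible A, C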